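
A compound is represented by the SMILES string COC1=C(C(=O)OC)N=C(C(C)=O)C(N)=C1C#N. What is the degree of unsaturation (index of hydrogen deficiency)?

Molecular formula: C11H11N3O4.
DoU = (2C + 2 + N − H − X) / 2, where X is the halogen count and O/S are ignored.
    = (2·11 + 2 + 3 − 11 − 0) / 2 = 16 / 2 = 8.

8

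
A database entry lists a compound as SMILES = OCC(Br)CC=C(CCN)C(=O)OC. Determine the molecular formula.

C9H16BrNO3

Walk through each heavy atom and fill implicit hydrogens from standard valence (C 4, N 3, O 2, S 2, halogen 1):
  atom 1: O, bond orders sum to 1 (valence 2) → 1 H
  atom 2: C, bond orders sum to 2 (valence 4) → 2 H
  atom 3: C, bond orders sum to 3 (valence 4) → 1 H
  atom 4: Br (halogen, monovalent) → 0 H
  atom 5: C, bond orders sum to 2 (valence 4) → 2 H
  atom 6: C, bond orders sum to 3 (valence 4) → 1 H
  atom 7: C, bond orders sum to 4 (valence 4) → 0 H
  atom 8: C, bond orders sum to 2 (valence 4) → 2 H
  atom 9: C, bond orders sum to 2 (valence 4) → 2 H
  atom 10: N, bond orders sum to 1 (valence 3) → 2 H
  atom 11: C, bond orders sum to 4 (valence 4) → 0 H
  atom 12: O, bond orders sum to 2 (valence 2) → 0 H
  atom 13: O, bond orders sum to 2 (valence 2) → 0 H
  atom 14: C, bond orders sum to 1 (valence 4) → 3 H
Totals → C:9, H:16, Br:1, N:1, O:3.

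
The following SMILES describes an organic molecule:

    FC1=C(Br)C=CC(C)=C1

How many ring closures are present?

1

In SMILES, each pair of matching ring-closure digits denotes one ring-closing bond; the number of such bonds equals the number of independent rings.
Ring-closure bonds here: 1.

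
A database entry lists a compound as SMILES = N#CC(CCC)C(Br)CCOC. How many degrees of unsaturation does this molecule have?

Degree of unsaturation = (number of rings) + (number of π bonds).
Ring closures in the SMILES: 0.
π bonds: 1 triple bond (each 2 DoU) → 2 DoU from unsaturation.
Total DoU = 0 + 2 = 2.

2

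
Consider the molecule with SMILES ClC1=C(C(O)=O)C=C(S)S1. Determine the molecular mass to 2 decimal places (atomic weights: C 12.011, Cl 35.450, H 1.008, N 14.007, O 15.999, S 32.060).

194.65 g/mol

First, the molecular formula is C5H3ClO2S2 (counting implicit H from valence).
  C: 5 × 12.011 = 60.055
  Cl: 1 × 35.450 = 35.450
  H: 3 × 1.008 = 3.024
  O: 2 × 15.999 = 31.998
  S: 2 × 32.060 = 64.120
Sum: 5×12.011 + 1×35.450 + 3×1.008 + 2×15.999 + 2×32.060 = 194.647 → 194.65 g/mol.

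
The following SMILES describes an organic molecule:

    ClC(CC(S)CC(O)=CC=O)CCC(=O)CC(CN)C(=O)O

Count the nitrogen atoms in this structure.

Scan the SMILES for N atoms (remember two-letter symbols like Cl and Br are single atoms).
Nitrogen count: 1.

1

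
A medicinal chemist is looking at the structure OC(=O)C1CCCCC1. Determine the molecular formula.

C7H12O2

Walk through each heavy atom and fill implicit hydrogens from standard valence (C 4, N 3, O 2, S 2, halogen 1):
  atom 1: O, bond orders sum to 1 (valence 2) → 1 H
  atom 2: C, bond orders sum to 4 (valence 4) → 0 H
  atom 3: O, bond orders sum to 2 (valence 2) → 0 H
  atom 4: C, bond orders sum to 3 (valence 4) → 1 H
  atom 5: C, bond orders sum to 2 (valence 4) → 2 H
  atom 6: C, bond orders sum to 2 (valence 4) → 2 H
  atom 7: C, bond orders sum to 2 (valence 4) → 2 H
  atom 8: C, bond orders sum to 2 (valence 4) → 2 H
  atom 9: C, bond orders sum to 2 (valence 4) → 2 H
Totals → C:7, H:12, O:2.
In Hill order: C7H12O2.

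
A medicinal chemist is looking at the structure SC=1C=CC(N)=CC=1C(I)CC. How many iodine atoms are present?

1

Scan the SMILES for I atoms (remember two-letter symbols like Cl and Br are single atoms).
Iodine count: 1.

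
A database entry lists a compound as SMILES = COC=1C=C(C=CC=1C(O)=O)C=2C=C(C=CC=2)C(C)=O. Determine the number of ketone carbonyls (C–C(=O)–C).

The ketone motif appears at heavy-atom position 18 in the SMILES.
Other groups present: 1 carboxylic acid, 1 ether.
Ketone count: 1.

1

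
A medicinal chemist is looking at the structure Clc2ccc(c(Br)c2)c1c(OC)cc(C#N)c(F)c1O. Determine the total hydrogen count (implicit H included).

Walk through each heavy atom and fill implicit hydrogens from standard valence (C 4, N 3, O 2, S 2, halogen 1); for lowercase aromatic atoms, an aromatic c carries 1 H when it has two neighbours and 0 H with three, and aromatic n carries 0 H:
  atom 1: Cl (halogen, monovalent) → 0 H
  atom 2: aromatic c, 3 neighbours → 0 H
  atom 3: aromatic c, 2 neighbours → 1 H
  atom 4: aromatic c, 2 neighbours → 1 H
  atom 5: aromatic c, 3 neighbours → 0 H
  atom 6: aromatic c, 3 neighbours → 0 H
  atom 7: Br (halogen, monovalent) → 0 H
  atom 8: aromatic c, 2 neighbours → 1 H
  atom 9: aromatic c, 3 neighbours → 0 H
  atom 10: aromatic c, 3 neighbours → 0 H
  atom 11: O, bond orders sum to 2 (valence 2) → 0 H
  atom 12: C, bond orders sum to 1 (valence 4) → 3 H
  atom 13: aromatic c, 2 neighbours → 1 H
  atom 14: aromatic c, 3 neighbours → 0 H
  atom 15: C, bond orders sum to 4 (valence 4) → 0 H
  atom 16: N, bond orders sum to 3 (valence 3) → 0 H
  atom 17: aromatic c, 3 neighbours → 0 H
  atom 18: F (halogen, monovalent) → 0 H
  atom 19: aromatic c, 3 neighbours → 0 H
  atom 20: O, bond orders sum to 1 (valence 2) → 1 H
Total hydrogens: 8.

8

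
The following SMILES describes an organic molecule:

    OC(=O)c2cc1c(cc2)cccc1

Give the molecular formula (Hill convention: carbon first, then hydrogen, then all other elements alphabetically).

C11H8O2

Walk through each heavy atom and fill implicit hydrogens from standard valence (C 4, N 3, O 2, S 2, halogen 1); for lowercase aromatic atoms, an aromatic c carries 1 H when it has two neighbours and 0 H with three, and aromatic n carries 0 H:
  atom 1: O, bond orders sum to 1 (valence 2) → 1 H
  atom 2: C, bond orders sum to 4 (valence 4) → 0 H
  atom 3: O, bond orders sum to 2 (valence 2) → 0 H
  atom 4: aromatic c, 3 neighbours → 0 H
  atom 5: aromatic c, 2 neighbours → 1 H
  atom 6: aromatic c, 3 neighbours → 0 H
  atom 7: aromatic c, 3 neighbours → 0 H
  atom 8: aromatic c, 2 neighbours → 1 H
  atom 9: aromatic c, 2 neighbours → 1 H
  atom 10: aromatic c, 2 neighbours → 1 H
  atom 11: aromatic c, 2 neighbours → 1 H
  atom 12: aromatic c, 2 neighbours → 1 H
  atom 13: aromatic c, 2 neighbours → 1 H
Totals → C:11, H:8, O:2.
In Hill order: C11H8O2.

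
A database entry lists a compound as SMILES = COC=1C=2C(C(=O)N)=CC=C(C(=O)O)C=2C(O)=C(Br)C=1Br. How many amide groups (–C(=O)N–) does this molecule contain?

1

The amide motif appears at heavy-atom position 6 in the SMILES.
Other groups present: 1 carboxylic acid, 1 ether, 1 hydroxyl.
Amide count: 1.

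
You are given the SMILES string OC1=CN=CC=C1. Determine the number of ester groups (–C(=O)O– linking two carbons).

0

Scan the SMILES for the ester motif — none present.
Groups that are present: 1 hydroxyl.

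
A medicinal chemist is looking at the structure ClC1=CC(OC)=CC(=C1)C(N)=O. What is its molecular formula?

Walk through each heavy atom and fill implicit hydrogens from standard valence (C 4, N 3, O 2, S 2, halogen 1):
  atom 1: Cl (halogen, monovalent) → 0 H
  atom 2: C, bond orders sum to 4 (valence 4) → 0 H
  atom 3: C, bond orders sum to 3 (valence 4) → 1 H
  atom 4: C, bond orders sum to 4 (valence 4) → 0 H
  atom 5: O, bond orders sum to 2 (valence 2) → 0 H
  atom 6: C, bond orders sum to 1 (valence 4) → 3 H
  atom 7: C, bond orders sum to 3 (valence 4) → 1 H
  atom 8: C, bond orders sum to 4 (valence 4) → 0 H
  atom 9: C, bond orders sum to 3 (valence 4) → 1 H
  atom 10: C, bond orders sum to 4 (valence 4) → 0 H
  atom 11: N, bond orders sum to 1 (valence 3) → 2 H
  atom 12: O, bond orders sum to 2 (valence 2) → 0 H
Totals → C:8, H:8, Cl:1, N:1, O:2.
In Hill order: C8H8ClNO2.

C8H8ClNO2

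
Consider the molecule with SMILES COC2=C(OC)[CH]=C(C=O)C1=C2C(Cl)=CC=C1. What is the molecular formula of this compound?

Walk through each heavy atom and fill implicit hydrogens from standard valence (C 4, N 3, O 2, S 2, halogen 1):
  atom 1: C, bond orders sum to 1 (valence 4) → 3 H
  atom 2: O, bond orders sum to 2 (valence 2) → 0 H
  atom 3: C, bond orders sum to 4 (valence 4) → 0 H
  atom 4: C, bond orders sum to 4 (valence 4) → 0 H
  atom 5: O, bond orders sum to 2 (valence 2) → 0 H
  atom 6: C, bond orders sum to 1 (valence 4) → 3 H
  atom 7: C with explicit H count 1
  atom 8: C, bond orders sum to 4 (valence 4) → 0 H
  atom 9: C, bond orders sum to 3 (valence 4) → 1 H
  atom 10: O, bond orders sum to 2 (valence 2) → 0 H
  atom 11: C, bond orders sum to 4 (valence 4) → 0 H
  atom 12: C, bond orders sum to 4 (valence 4) → 0 H
  atom 13: C, bond orders sum to 4 (valence 4) → 0 H
  atom 14: Cl (halogen, monovalent) → 0 H
  atom 15: C, bond orders sum to 3 (valence 4) → 1 H
  atom 16: C, bond orders sum to 3 (valence 4) → 1 H
  atom 17: C, bond orders sum to 3 (valence 4) → 1 H
Totals → C:13, H:11, Cl:1, O:3.

C13H11ClO3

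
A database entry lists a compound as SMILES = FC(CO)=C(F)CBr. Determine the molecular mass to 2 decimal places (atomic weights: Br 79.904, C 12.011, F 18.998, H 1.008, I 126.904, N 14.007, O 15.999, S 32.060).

First, the molecular formula is C4H5BrF2O (counting implicit H from valence).
  Br: 1 × 79.904 = 79.904
  C: 4 × 12.011 = 48.044
  F: 2 × 18.998 = 37.996
  H: 5 × 1.008 = 5.040
  O: 1 × 15.999 = 15.999
Sum: 1×79.904 + 4×12.011 + 2×18.998 + 5×1.008 + 1×15.999 = 186.983 → 186.98 g/mol.

186.98 g/mol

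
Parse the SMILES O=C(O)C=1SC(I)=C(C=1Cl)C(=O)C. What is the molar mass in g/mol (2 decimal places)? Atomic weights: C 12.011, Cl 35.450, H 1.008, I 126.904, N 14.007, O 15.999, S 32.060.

First, the molecular formula is C7H4ClIO3S (counting implicit H from valence).
  C: 7 × 12.011 = 84.077
  Cl: 1 × 35.450 = 35.450
  H: 4 × 1.008 = 4.032
  I: 1 × 126.904 = 126.904
  O: 3 × 15.999 = 47.997
  S: 1 × 32.060 = 32.060
Sum: 7×12.011 + 1×35.450 + 4×1.008 + 1×126.904 + 3×15.999 + 1×32.060 = 330.520 → 330.52 g/mol.

330.52 g/mol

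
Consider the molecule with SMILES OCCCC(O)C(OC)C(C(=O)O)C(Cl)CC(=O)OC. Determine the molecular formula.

C12H21ClO7

Walk through each heavy atom and fill implicit hydrogens from standard valence (C 4, N 3, O 2, S 2, halogen 1):
  atom 1: O, bond orders sum to 1 (valence 2) → 1 H
  atom 2: C, bond orders sum to 2 (valence 4) → 2 H
  atom 3: C, bond orders sum to 2 (valence 4) → 2 H
  atom 4: C, bond orders sum to 2 (valence 4) → 2 H
  atom 5: C, bond orders sum to 3 (valence 4) → 1 H
  atom 6: O, bond orders sum to 1 (valence 2) → 1 H
  atom 7: C, bond orders sum to 3 (valence 4) → 1 H
  atom 8: O, bond orders sum to 2 (valence 2) → 0 H
  atom 9: C, bond orders sum to 1 (valence 4) → 3 H
  atom 10: C, bond orders sum to 3 (valence 4) → 1 H
  atom 11: C, bond orders sum to 4 (valence 4) → 0 H
  atom 12: O, bond orders sum to 2 (valence 2) → 0 H
  atom 13: O, bond orders sum to 1 (valence 2) → 1 H
  atom 14: C, bond orders sum to 3 (valence 4) → 1 H
  atom 15: Cl (halogen, monovalent) → 0 H
  atom 16: C, bond orders sum to 2 (valence 4) → 2 H
  atom 17: C, bond orders sum to 4 (valence 4) → 0 H
  atom 18: O, bond orders sum to 2 (valence 2) → 0 H
  atom 19: O, bond orders sum to 2 (valence 2) → 0 H
  atom 20: C, bond orders sum to 1 (valence 4) → 3 H
Totals → C:12, H:21, Cl:1, O:7.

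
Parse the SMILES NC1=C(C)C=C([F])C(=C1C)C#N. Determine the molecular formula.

Walk through each heavy atom and fill implicit hydrogens from standard valence (C 4, N 3, O 2, S 2, halogen 1):
  atom 1: N, bond orders sum to 1 (valence 3) → 2 H
  atom 2: C, bond orders sum to 4 (valence 4) → 0 H
  atom 3: C, bond orders sum to 4 (valence 4) → 0 H
  atom 4: C, bond orders sum to 1 (valence 4) → 3 H
  atom 5: C, bond orders sum to 3 (valence 4) → 1 H
  atom 6: C, bond orders sum to 4 (valence 4) → 0 H
  atom 7: F with explicit H count 0
  atom 8: C, bond orders sum to 4 (valence 4) → 0 H
  atom 9: C, bond orders sum to 4 (valence 4) → 0 H
  atom 10: C, bond orders sum to 1 (valence 4) → 3 H
  atom 11: C, bond orders sum to 4 (valence 4) → 0 H
  atom 12: N, bond orders sum to 3 (valence 3) → 0 H
Totals → C:9, H:9, F:1, N:2.
In Hill order: C9H9FN2.

C9H9FN2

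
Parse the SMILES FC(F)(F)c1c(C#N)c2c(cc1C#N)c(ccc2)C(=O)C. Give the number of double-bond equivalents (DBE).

12

Molecular formula: C15H7F3N2O.
DoU = (2C + 2 + N − H − X) / 2, where X is the halogen count and O/S are ignored.
    = (2·15 + 2 + 2 − 7 − 3) / 2 = 24 / 2 = 12.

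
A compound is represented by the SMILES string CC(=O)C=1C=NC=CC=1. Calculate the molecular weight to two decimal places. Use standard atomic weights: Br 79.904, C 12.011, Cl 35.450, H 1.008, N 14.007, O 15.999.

121.14 g/mol

First, the molecular formula is C7H7NO (counting implicit H from valence).
  C: 7 × 12.011 = 84.077
  H: 7 × 1.008 = 7.056
  N: 1 × 14.007 = 14.007
  O: 1 × 15.999 = 15.999
Sum: 7×12.011 + 7×1.008 + 1×14.007 + 1×15.999 = 121.139 → 121.14 g/mol.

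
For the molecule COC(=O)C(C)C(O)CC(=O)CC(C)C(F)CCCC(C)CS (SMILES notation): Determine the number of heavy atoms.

23

Every atom symbol written in the SMILES (organic subset) is one heavy atom; implicit H are not written.
Heavy atoms by element → C:17, F:1, O:4, S:1.
Total: 23.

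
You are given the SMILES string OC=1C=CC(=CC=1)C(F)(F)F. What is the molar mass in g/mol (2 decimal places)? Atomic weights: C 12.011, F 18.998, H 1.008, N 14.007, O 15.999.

First, the molecular formula is C7H5F3O (counting implicit H from valence).
  C: 7 × 12.011 = 84.077
  F: 3 × 18.998 = 56.994
  H: 5 × 1.008 = 5.040
  O: 1 × 15.999 = 15.999
Sum: 7×12.011 + 3×18.998 + 5×1.008 + 1×15.999 = 162.110 → 162.11 g/mol.

162.11 g/mol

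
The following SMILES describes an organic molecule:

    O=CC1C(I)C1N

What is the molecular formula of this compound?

Walk through each heavy atom and fill implicit hydrogens from standard valence (C 4, N 3, O 2, S 2, halogen 1):
  atom 1: O, bond orders sum to 2 (valence 2) → 0 H
  atom 2: C, bond orders sum to 3 (valence 4) → 1 H
  atom 3: C, bond orders sum to 3 (valence 4) → 1 H
  atom 4: C, bond orders sum to 3 (valence 4) → 1 H
  atom 5: I (halogen, monovalent) → 0 H
  atom 6: C, bond orders sum to 3 (valence 4) → 1 H
  atom 7: N, bond orders sum to 1 (valence 3) → 2 H
Totals → C:4, H:6, I:1, N:1, O:1.

C4H6INO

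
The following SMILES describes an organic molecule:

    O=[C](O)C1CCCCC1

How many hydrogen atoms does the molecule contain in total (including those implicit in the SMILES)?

12

Walk through each heavy atom and fill implicit hydrogens from standard valence (C 4, N 3, O 2, S 2, halogen 1):
  atom 1: O, bond orders sum to 2 (valence 2) → 0 H
  atom 2: C with explicit H count 0
  atom 3: O, bond orders sum to 1 (valence 2) → 1 H
  atom 4: C, bond orders sum to 3 (valence 4) → 1 H
  atom 5: C, bond orders sum to 2 (valence 4) → 2 H
  atom 6: C, bond orders sum to 2 (valence 4) → 2 H
  atom 7: C, bond orders sum to 2 (valence 4) → 2 H
  atom 8: C, bond orders sum to 2 (valence 4) → 2 H
  atom 9: C, bond orders sum to 2 (valence 4) → 2 H
Total hydrogens: 12.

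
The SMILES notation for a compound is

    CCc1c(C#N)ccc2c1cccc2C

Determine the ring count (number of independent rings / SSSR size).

In SMILES, each pair of matching ring-closure digits denotes one ring-closing bond; the number of such bonds equals the number of independent rings.
Ring-closure bonds here: 2.

2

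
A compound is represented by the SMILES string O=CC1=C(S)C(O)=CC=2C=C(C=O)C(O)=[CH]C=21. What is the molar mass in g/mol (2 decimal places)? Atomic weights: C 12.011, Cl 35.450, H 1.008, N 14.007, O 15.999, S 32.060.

248.25 g/mol

First, the molecular formula is C12H8O4S (counting implicit H from valence).
  C: 12 × 12.011 = 144.132
  H: 8 × 1.008 = 8.064
  O: 4 × 15.999 = 63.996
  S: 1 × 32.060 = 32.060
Sum: 12×12.011 + 8×1.008 + 4×15.999 + 1×32.060 = 248.252 → 248.25 g/mol.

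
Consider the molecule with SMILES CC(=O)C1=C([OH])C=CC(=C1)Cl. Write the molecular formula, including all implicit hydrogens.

Walk through each heavy atom and fill implicit hydrogens from standard valence (C 4, N 3, O 2, S 2, halogen 1):
  atom 1: C, bond orders sum to 1 (valence 4) → 3 H
  atom 2: C, bond orders sum to 4 (valence 4) → 0 H
  atom 3: O, bond orders sum to 2 (valence 2) → 0 H
  atom 4: C, bond orders sum to 4 (valence 4) → 0 H
  atom 5: C, bond orders sum to 4 (valence 4) → 0 H
  atom 6: O with explicit H count 1
  atom 7: C, bond orders sum to 3 (valence 4) → 1 H
  atom 8: C, bond orders sum to 3 (valence 4) → 1 H
  atom 9: C, bond orders sum to 4 (valence 4) → 0 H
  atom 10: C, bond orders sum to 3 (valence 4) → 1 H
  atom 11: Cl (halogen, monovalent) → 0 H
Totals → C:8, H:7, Cl:1, O:2.
In Hill order: C8H7ClO2.

C8H7ClO2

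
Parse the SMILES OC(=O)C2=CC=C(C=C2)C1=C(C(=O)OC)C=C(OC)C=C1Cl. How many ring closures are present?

In SMILES, each pair of matching ring-closure digits denotes one ring-closing bond; the number of such bonds equals the number of independent rings.
Ring-closure bonds here: 2.

2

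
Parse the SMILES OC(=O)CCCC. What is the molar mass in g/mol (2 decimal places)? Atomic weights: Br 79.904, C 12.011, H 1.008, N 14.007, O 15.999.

First, the molecular formula is C5H10O2 (counting implicit H from valence).
  C: 5 × 12.011 = 60.055
  H: 10 × 1.008 = 10.080
  O: 2 × 15.999 = 31.998
Sum: 5×12.011 + 10×1.008 + 2×15.999 = 102.133 → 102.13 g/mol.

102.13 g/mol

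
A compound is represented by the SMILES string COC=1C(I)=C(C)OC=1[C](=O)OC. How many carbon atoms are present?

8

Count every carbon token in the SMILES (each C, including those in ring-closure positions and inside branches).
Carbon count: 8.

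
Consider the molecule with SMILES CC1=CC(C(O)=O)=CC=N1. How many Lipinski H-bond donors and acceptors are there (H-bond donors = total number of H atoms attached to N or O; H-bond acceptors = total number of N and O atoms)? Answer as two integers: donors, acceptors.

Donors: find every N or O and count the H atoms it carries.
  atom 6 (O): bond orders sum to 1 → 1 H
  atom 7 (O): bond orders sum to 2 → 0 H
  atom 10 (N): bond orders sum to 3 → 0 H
Lipinski HBD = 1.
Acceptors: N atoms = 1, O atoms = 2 → HBA = 3.

1, 3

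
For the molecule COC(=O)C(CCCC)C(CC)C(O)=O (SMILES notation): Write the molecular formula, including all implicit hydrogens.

Walk through each heavy atom and fill implicit hydrogens from standard valence (C 4, N 3, O 2, S 2, halogen 1):
  atom 1: C, bond orders sum to 1 (valence 4) → 3 H
  atom 2: O, bond orders sum to 2 (valence 2) → 0 H
  atom 3: C, bond orders sum to 4 (valence 4) → 0 H
  atom 4: O, bond orders sum to 2 (valence 2) → 0 H
  atom 5: C, bond orders sum to 3 (valence 4) → 1 H
  atom 6: C, bond orders sum to 2 (valence 4) → 2 H
  atom 7: C, bond orders sum to 2 (valence 4) → 2 H
  atom 8: C, bond orders sum to 2 (valence 4) → 2 H
  atom 9: C, bond orders sum to 1 (valence 4) → 3 H
  atom 10: C, bond orders sum to 3 (valence 4) → 1 H
  atom 11: C, bond orders sum to 2 (valence 4) → 2 H
  atom 12: C, bond orders sum to 1 (valence 4) → 3 H
  atom 13: C, bond orders sum to 4 (valence 4) → 0 H
  atom 14: O, bond orders sum to 1 (valence 2) → 1 H
  atom 15: O, bond orders sum to 2 (valence 2) → 0 H
Totals → C:11, H:20, O:4.

C11H20O4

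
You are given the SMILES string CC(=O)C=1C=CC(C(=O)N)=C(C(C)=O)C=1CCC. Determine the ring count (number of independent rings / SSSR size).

In SMILES, each pair of matching ring-closure digits denotes one ring-closing bond; the number of such bonds equals the number of independent rings.
Ring-closure bonds here: 1.

1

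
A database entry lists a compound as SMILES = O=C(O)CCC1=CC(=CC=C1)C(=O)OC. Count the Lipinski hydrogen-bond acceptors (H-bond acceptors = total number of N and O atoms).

N atoms: 0; O atoms: 4.
Lipinski HBA = 0 + 4 = 4.

4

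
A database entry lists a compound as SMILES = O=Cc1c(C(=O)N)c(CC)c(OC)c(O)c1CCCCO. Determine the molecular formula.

C15H21NO5

Walk through each heavy atom and fill implicit hydrogens from standard valence (C 4, N 3, O 2, S 2, halogen 1); for lowercase aromatic atoms, an aromatic c carries 1 H when it has two neighbours and 0 H with three, and aromatic n carries 0 H:
  atom 1: O, bond orders sum to 2 (valence 2) → 0 H
  atom 2: C, bond orders sum to 3 (valence 4) → 1 H
  atom 3: aromatic c, 3 neighbours → 0 H
  atom 4: aromatic c, 3 neighbours → 0 H
  atom 5: C, bond orders sum to 4 (valence 4) → 0 H
  atom 6: O, bond orders sum to 2 (valence 2) → 0 H
  atom 7: N, bond orders sum to 1 (valence 3) → 2 H
  atom 8: aromatic c, 3 neighbours → 0 H
  atom 9: C, bond orders sum to 2 (valence 4) → 2 H
  atom 10: C, bond orders sum to 1 (valence 4) → 3 H
  atom 11: aromatic c, 3 neighbours → 0 H
  atom 12: O, bond orders sum to 2 (valence 2) → 0 H
  atom 13: C, bond orders sum to 1 (valence 4) → 3 H
  atom 14: aromatic c, 3 neighbours → 0 H
  atom 15: O, bond orders sum to 1 (valence 2) → 1 H
  atom 16: aromatic c, 3 neighbours → 0 H
  atom 17: C, bond orders sum to 2 (valence 4) → 2 H
  atom 18: C, bond orders sum to 2 (valence 4) → 2 H
  atom 19: C, bond orders sum to 2 (valence 4) → 2 H
  atom 20: C, bond orders sum to 2 (valence 4) → 2 H
  atom 21: O, bond orders sum to 1 (valence 2) → 1 H
Totals → C:15, H:21, N:1, O:5.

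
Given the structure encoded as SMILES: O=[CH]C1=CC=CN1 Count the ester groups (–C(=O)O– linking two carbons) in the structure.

Scan the SMILES for the ester motif — none present.
Groups that are present: 1 aldehyde.

0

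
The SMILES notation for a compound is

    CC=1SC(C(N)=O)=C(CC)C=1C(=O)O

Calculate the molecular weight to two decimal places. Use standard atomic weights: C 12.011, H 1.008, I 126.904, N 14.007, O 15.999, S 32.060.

First, the molecular formula is C9H11NO3S (counting implicit H from valence).
  C: 9 × 12.011 = 108.099
  H: 11 × 1.008 = 11.088
  N: 1 × 14.007 = 14.007
  O: 3 × 15.999 = 47.997
  S: 1 × 32.060 = 32.060
Sum: 9×12.011 + 11×1.008 + 1×14.007 + 3×15.999 + 1×32.060 = 213.251 → 213.25 g/mol.

213.25 g/mol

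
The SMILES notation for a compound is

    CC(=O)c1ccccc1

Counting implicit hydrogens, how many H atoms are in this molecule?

8

Walk through each heavy atom and fill implicit hydrogens from standard valence (C 4, N 3, O 2, S 2, halogen 1); for lowercase aromatic atoms, an aromatic c carries 1 H when it has two neighbours and 0 H with three, and aromatic n carries 0 H:
  atom 1: C, bond orders sum to 1 (valence 4) → 3 H
  atom 2: C, bond orders sum to 4 (valence 4) → 0 H
  atom 3: O, bond orders sum to 2 (valence 2) → 0 H
  atom 4: aromatic c, 3 neighbours → 0 H
  atom 5: aromatic c, 2 neighbours → 1 H
  atom 6: aromatic c, 2 neighbours → 1 H
  atom 7: aromatic c, 2 neighbours → 1 H
  atom 8: aromatic c, 2 neighbours → 1 H
  atom 9: aromatic c, 2 neighbours → 1 H
Total hydrogens: 8.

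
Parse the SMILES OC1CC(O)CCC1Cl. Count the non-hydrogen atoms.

9

Every atom symbol written in the SMILES (organic subset) is one heavy atom; implicit H are not written.
Heavy atoms by element → C:6, Cl:1, O:2.
Total: 9.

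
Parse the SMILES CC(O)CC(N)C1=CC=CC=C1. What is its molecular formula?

Walk through each heavy atom and fill implicit hydrogens from standard valence (C 4, N 3, O 2, S 2, halogen 1):
  atom 1: C, bond orders sum to 1 (valence 4) → 3 H
  atom 2: C, bond orders sum to 3 (valence 4) → 1 H
  atom 3: O, bond orders sum to 1 (valence 2) → 1 H
  atom 4: C, bond orders sum to 2 (valence 4) → 2 H
  atom 5: C, bond orders sum to 3 (valence 4) → 1 H
  atom 6: N, bond orders sum to 1 (valence 3) → 2 H
  atom 7: C, bond orders sum to 4 (valence 4) → 0 H
  atom 8: C, bond orders sum to 3 (valence 4) → 1 H
  atom 9: C, bond orders sum to 3 (valence 4) → 1 H
  atom 10: C, bond orders sum to 3 (valence 4) → 1 H
  atom 11: C, bond orders sum to 3 (valence 4) → 1 H
  atom 12: C, bond orders sum to 3 (valence 4) → 1 H
Totals → C:10, H:15, N:1, O:1.

C10H15NO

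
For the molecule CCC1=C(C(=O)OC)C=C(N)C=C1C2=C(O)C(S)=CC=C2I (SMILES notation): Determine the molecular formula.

C16H16INO3S

Walk through each heavy atom and fill implicit hydrogens from standard valence (C 4, N 3, O 2, S 2, halogen 1):
  atom 1: C, bond orders sum to 1 (valence 4) → 3 H
  atom 2: C, bond orders sum to 2 (valence 4) → 2 H
  atom 3: C, bond orders sum to 4 (valence 4) → 0 H
  atom 4: C, bond orders sum to 4 (valence 4) → 0 H
  atom 5: C, bond orders sum to 4 (valence 4) → 0 H
  atom 6: O, bond orders sum to 2 (valence 2) → 0 H
  atom 7: O, bond orders sum to 2 (valence 2) → 0 H
  atom 8: C, bond orders sum to 1 (valence 4) → 3 H
  atom 9: C, bond orders sum to 3 (valence 4) → 1 H
  atom 10: C, bond orders sum to 4 (valence 4) → 0 H
  atom 11: N, bond orders sum to 1 (valence 3) → 2 H
  atom 12: C, bond orders sum to 3 (valence 4) → 1 H
  atom 13: C, bond orders sum to 4 (valence 4) → 0 H
  atom 14: C, bond orders sum to 4 (valence 4) → 0 H
  atom 15: C, bond orders sum to 4 (valence 4) → 0 H
  atom 16: O, bond orders sum to 1 (valence 2) → 1 H
  atom 17: C, bond orders sum to 4 (valence 4) → 0 H
  atom 18: S, bond orders sum to 1 (valence 2) → 1 H
  atom 19: C, bond orders sum to 3 (valence 4) → 1 H
  atom 20: C, bond orders sum to 3 (valence 4) → 1 H
  atom 21: C, bond orders sum to 4 (valence 4) → 0 H
  atom 22: I (halogen, monovalent) → 0 H
Totals → C:16, H:16, I:1, N:1, O:3, S:1.
In Hill order: C16H16INO3S.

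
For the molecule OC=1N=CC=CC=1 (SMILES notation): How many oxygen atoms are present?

1

Scan the SMILES for O atoms (remember two-letter symbols like Cl and Br are single atoms).
Oxygen count: 1.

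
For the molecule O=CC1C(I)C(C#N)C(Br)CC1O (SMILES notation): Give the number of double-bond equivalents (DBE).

Molecular formula: C8H9BrINO2.
DoU = (2C + 2 + N − H − X) / 2, where X is the halogen count and O/S are ignored.
    = (2·8 + 2 + 1 − 9 − 2) / 2 = 8 / 2 = 4.

4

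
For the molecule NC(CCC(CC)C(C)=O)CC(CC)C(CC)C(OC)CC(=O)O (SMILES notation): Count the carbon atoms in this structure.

19

Count every carbon token in the SMILES (each C, including those in ring-closure positions and inside branches).
Carbon count: 19.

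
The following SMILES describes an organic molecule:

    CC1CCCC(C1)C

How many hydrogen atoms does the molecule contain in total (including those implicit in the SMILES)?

Walk through each heavy atom and fill implicit hydrogens from standard valence (C 4, N 3, O 2, S 2, halogen 1):
  atom 1: C, bond orders sum to 1 (valence 4) → 3 H
  atom 2: C, bond orders sum to 3 (valence 4) → 1 H
  atom 3: C, bond orders sum to 2 (valence 4) → 2 H
  atom 4: C, bond orders sum to 2 (valence 4) → 2 H
  atom 5: C, bond orders sum to 2 (valence 4) → 2 H
  atom 6: C, bond orders sum to 3 (valence 4) → 1 H
  atom 7: C, bond orders sum to 2 (valence 4) → 2 H
  atom 8: C, bond orders sum to 1 (valence 4) → 3 H
Total hydrogens: 16.

16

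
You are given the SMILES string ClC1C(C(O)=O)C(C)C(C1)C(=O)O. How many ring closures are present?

In SMILES, each pair of matching ring-closure digits denotes one ring-closing bond; the number of such bonds equals the number of independent rings.
Ring-closure bonds here: 1.

1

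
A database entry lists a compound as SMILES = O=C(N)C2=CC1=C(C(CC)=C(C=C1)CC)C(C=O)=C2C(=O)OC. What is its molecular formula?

Walk through each heavy atom and fill implicit hydrogens from standard valence (C 4, N 3, O 2, S 2, halogen 1):
  atom 1: O, bond orders sum to 2 (valence 2) → 0 H
  atom 2: C, bond orders sum to 4 (valence 4) → 0 H
  atom 3: N, bond orders sum to 1 (valence 3) → 2 H
  atom 4: C, bond orders sum to 4 (valence 4) → 0 H
  atom 5: C, bond orders sum to 3 (valence 4) → 1 H
  atom 6: C, bond orders sum to 4 (valence 4) → 0 H
  atom 7: C, bond orders sum to 4 (valence 4) → 0 H
  atom 8: C, bond orders sum to 4 (valence 4) → 0 H
  atom 9: C, bond orders sum to 2 (valence 4) → 2 H
  atom 10: C, bond orders sum to 1 (valence 4) → 3 H
  atom 11: C, bond orders sum to 4 (valence 4) → 0 H
  atom 12: C, bond orders sum to 3 (valence 4) → 1 H
  atom 13: C, bond orders sum to 3 (valence 4) → 1 H
  atom 14: C, bond orders sum to 2 (valence 4) → 2 H
  atom 15: C, bond orders sum to 1 (valence 4) → 3 H
  atom 16: C, bond orders sum to 4 (valence 4) → 0 H
  atom 17: C, bond orders sum to 3 (valence 4) → 1 H
  atom 18: O, bond orders sum to 2 (valence 2) → 0 H
  atom 19: C, bond orders sum to 4 (valence 4) → 0 H
  atom 20: C, bond orders sum to 4 (valence 4) → 0 H
  atom 21: O, bond orders sum to 2 (valence 2) → 0 H
  atom 22: O, bond orders sum to 2 (valence 2) → 0 H
  atom 23: C, bond orders sum to 1 (valence 4) → 3 H
Totals → C:18, H:19, N:1, O:4.

C18H19NO4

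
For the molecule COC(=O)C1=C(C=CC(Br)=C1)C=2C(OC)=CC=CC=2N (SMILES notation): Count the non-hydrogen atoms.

Every atom symbol written in the SMILES (organic subset) is one heavy atom; implicit H are not written.
Heavy atoms by element → Br:1, C:15, N:1, O:3.
Total: 20.

20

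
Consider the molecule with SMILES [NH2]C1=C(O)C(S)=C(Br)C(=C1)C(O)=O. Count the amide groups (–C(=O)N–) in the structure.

0

Scan the SMILES for the amide motif — none present.
Groups that are present: 1 carboxylic acid, 1 hydroxyl, 1 primary amine, 1 thiol.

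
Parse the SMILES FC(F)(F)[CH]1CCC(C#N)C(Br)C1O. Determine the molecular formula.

Walk through each heavy atom and fill implicit hydrogens from standard valence (C 4, N 3, O 2, S 2, halogen 1):
  atom 1: F (halogen, monovalent) → 0 H
  atom 2: C, bond orders sum to 4 (valence 4) → 0 H
  atom 3: F (halogen, monovalent) → 0 H
  atom 4: F (halogen, monovalent) → 0 H
  atom 5: C with explicit H count 1
  atom 6: C, bond orders sum to 2 (valence 4) → 2 H
  atom 7: C, bond orders sum to 2 (valence 4) → 2 H
  atom 8: C, bond orders sum to 3 (valence 4) → 1 H
  atom 9: C, bond orders sum to 4 (valence 4) → 0 H
  atom 10: N, bond orders sum to 3 (valence 3) → 0 H
  atom 11: C, bond orders sum to 3 (valence 4) → 1 H
  atom 12: Br (halogen, monovalent) → 0 H
  atom 13: C, bond orders sum to 3 (valence 4) → 1 H
  atom 14: O, bond orders sum to 1 (valence 2) → 1 H
Totals → C:8, H:9, Br:1, F:3, N:1, O:1.
In Hill order: C8H9BrF3NO.

C8H9BrF3NO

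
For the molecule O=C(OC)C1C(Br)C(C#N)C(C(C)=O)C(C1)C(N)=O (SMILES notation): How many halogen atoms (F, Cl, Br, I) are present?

Halogen atoms appear at heavy-atom position 7 (1×Br).
Other groups present: 1 amide, 1 ester, 1 ketone, 1 nitrile.
Halogen count: 1.

1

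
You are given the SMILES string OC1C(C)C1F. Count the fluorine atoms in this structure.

Scan the SMILES for F atoms (remember two-letter symbols like Cl and Br are single atoms).
Fluorine count: 1.

1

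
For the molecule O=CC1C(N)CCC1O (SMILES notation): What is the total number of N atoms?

1

Scan the SMILES for N atoms (remember two-letter symbols like Cl and Br are single atoms).
Nitrogen count: 1.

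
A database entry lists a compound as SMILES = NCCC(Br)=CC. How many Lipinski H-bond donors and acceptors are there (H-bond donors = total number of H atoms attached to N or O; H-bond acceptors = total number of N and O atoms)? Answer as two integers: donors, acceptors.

2, 1

Donors: find every N or O and count the H atoms it carries.
  atom 1 (N): bond orders sum to 1 → 2 H
Lipinski HBD = 2.
Acceptors: N atoms = 1, O atoms = 0 → HBA = 1.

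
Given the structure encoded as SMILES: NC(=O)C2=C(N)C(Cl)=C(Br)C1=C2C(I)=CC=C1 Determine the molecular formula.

Walk through each heavy atom and fill implicit hydrogens from standard valence (C 4, N 3, O 2, S 2, halogen 1):
  atom 1: N, bond orders sum to 1 (valence 3) → 2 H
  atom 2: C, bond orders sum to 4 (valence 4) → 0 H
  atom 3: O, bond orders sum to 2 (valence 2) → 0 H
  atom 4: C, bond orders sum to 4 (valence 4) → 0 H
  atom 5: C, bond orders sum to 4 (valence 4) → 0 H
  atom 6: N, bond orders sum to 1 (valence 3) → 2 H
  atom 7: C, bond orders sum to 4 (valence 4) → 0 H
  atom 8: Cl (halogen, monovalent) → 0 H
  atom 9: C, bond orders sum to 4 (valence 4) → 0 H
  atom 10: Br (halogen, monovalent) → 0 H
  atom 11: C, bond orders sum to 4 (valence 4) → 0 H
  atom 12: C, bond orders sum to 4 (valence 4) → 0 H
  atom 13: C, bond orders sum to 4 (valence 4) → 0 H
  atom 14: I (halogen, monovalent) → 0 H
  atom 15: C, bond orders sum to 3 (valence 4) → 1 H
  atom 16: C, bond orders sum to 3 (valence 4) → 1 H
  atom 17: C, bond orders sum to 3 (valence 4) → 1 H
Totals → C:11, H:7, Br:1, Cl:1, I:1, N:2, O:1.
In Hill order: C11H7BrClIN2O.

C11H7BrClIN2O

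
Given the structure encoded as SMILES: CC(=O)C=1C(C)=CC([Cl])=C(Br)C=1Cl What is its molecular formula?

C9H7BrCl2O

Walk through each heavy atom and fill implicit hydrogens from standard valence (C 4, N 3, O 2, S 2, halogen 1):
  atom 1: C, bond orders sum to 1 (valence 4) → 3 H
  atom 2: C, bond orders sum to 4 (valence 4) → 0 H
  atom 3: O, bond orders sum to 2 (valence 2) → 0 H
  atom 4: C, bond orders sum to 4 (valence 4) → 0 H
  atom 5: C, bond orders sum to 4 (valence 4) → 0 H
  atom 6: C, bond orders sum to 1 (valence 4) → 3 H
  atom 7: C, bond orders sum to 3 (valence 4) → 1 H
  atom 8: C, bond orders sum to 4 (valence 4) → 0 H
  atom 9: Cl with explicit H count 0
  atom 10: C, bond orders sum to 4 (valence 4) → 0 H
  atom 11: Br (halogen, monovalent) → 0 H
  atom 12: C, bond orders sum to 4 (valence 4) → 0 H
  atom 13: Cl (halogen, monovalent) → 0 H
Totals → C:9, H:7, Br:1, Cl:2, O:1.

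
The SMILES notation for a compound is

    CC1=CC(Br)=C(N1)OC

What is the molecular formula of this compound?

Walk through each heavy atom and fill implicit hydrogens from standard valence (C 4, N 3, O 2, S 2, halogen 1):
  atom 1: C, bond orders sum to 1 (valence 4) → 3 H
  atom 2: C, bond orders sum to 4 (valence 4) → 0 H
  atom 3: C, bond orders sum to 3 (valence 4) → 1 H
  atom 4: C, bond orders sum to 4 (valence 4) → 0 H
  atom 5: Br (halogen, monovalent) → 0 H
  atom 6: C, bond orders sum to 4 (valence 4) → 0 H
  atom 7: N, bond orders sum to 2 (valence 3) → 1 H
  atom 8: O, bond orders sum to 2 (valence 2) → 0 H
  atom 9: C, bond orders sum to 1 (valence 4) → 3 H
Totals → C:6, H:8, Br:1, N:1, O:1.
In Hill order: C6H8BrNO.

C6H8BrNO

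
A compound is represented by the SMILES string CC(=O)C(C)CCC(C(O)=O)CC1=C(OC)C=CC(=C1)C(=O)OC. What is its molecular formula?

Walk through each heavy atom and fill implicit hydrogens from standard valence (C 4, N 3, O 2, S 2, halogen 1):
  atom 1: C, bond orders sum to 1 (valence 4) → 3 H
  atom 2: C, bond orders sum to 4 (valence 4) → 0 H
  atom 3: O, bond orders sum to 2 (valence 2) → 0 H
  atom 4: C, bond orders sum to 3 (valence 4) → 1 H
  atom 5: C, bond orders sum to 1 (valence 4) → 3 H
  atom 6: C, bond orders sum to 2 (valence 4) → 2 H
  atom 7: C, bond orders sum to 2 (valence 4) → 2 H
  atom 8: C, bond orders sum to 3 (valence 4) → 1 H
  atom 9: C, bond orders sum to 4 (valence 4) → 0 H
  atom 10: O, bond orders sum to 1 (valence 2) → 1 H
  atom 11: O, bond orders sum to 2 (valence 2) → 0 H
  atom 12: C, bond orders sum to 2 (valence 4) → 2 H
  atom 13: C, bond orders sum to 4 (valence 4) → 0 H
  atom 14: C, bond orders sum to 4 (valence 4) → 0 H
  atom 15: O, bond orders sum to 2 (valence 2) → 0 H
  atom 16: C, bond orders sum to 1 (valence 4) → 3 H
  atom 17: C, bond orders sum to 3 (valence 4) → 1 H
  atom 18: C, bond orders sum to 3 (valence 4) → 1 H
  atom 19: C, bond orders sum to 4 (valence 4) → 0 H
  atom 20: C, bond orders sum to 3 (valence 4) → 1 H
  atom 21: C, bond orders sum to 4 (valence 4) → 0 H
  atom 22: O, bond orders sum to 2 (valence 2) → 0 H
  atom 23: O, bond orders sum to 2 (valence 2) → 0 H
  atom 24: C, bond orders sum to 1 (valence 4) → 3 H
Totals → C:18, H:24, O:6.
In Hill order: C18H24O6.

C18H24O6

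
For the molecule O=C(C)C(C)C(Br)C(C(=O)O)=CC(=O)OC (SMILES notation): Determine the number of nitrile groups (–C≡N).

0

Scan the SMILES for the nitrile motif — none present.
Groups that are present: 1 alkene, 1 carboxylic acid, 1 ester, 1 ketone.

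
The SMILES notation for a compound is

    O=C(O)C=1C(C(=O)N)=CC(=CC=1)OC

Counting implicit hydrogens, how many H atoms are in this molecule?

Walk through each heavy atom and fill implicit hydrogens from standard valence (C 4, N 3, O 2, S 2, halogen 1):
  atom 1: O, bond orders sum to 2 (valence 2) → 0 H
  atom 2: C, bond orders sum to 4 (valence 4) → 0 H
  atom 3: O, bond orders sum to 1 (valence 2) → 1 H
  atom 4: C, bond orders sum to 4 (valence 4) → 0 H
  atom 5: C, bond orders sum to 4 (valence 4) → 0 H
  atom 6: C, bond orders sum to 4 (valence 4) → 0 H
  atom 7: O, bond orders sum to 2 (valence 2) → 0 H
  atom 8: N, bond orders sum to 1 (valence 3) → 2 H
  atom 9: C, bond orders sum to 3 (valence 4) → 1 H
  atom 10: C, bond orders sum to 4 (valence 4) → 0 H
  atom 11: C, bond orders sum to 3 (valence 4) → 1 H
  atom 12: C, bond orders sum to 3 (valence 4) → 1 H
  atom 13: O, bond orders sum to 2 (valence 2) → 0 H
  atom 14: C, bond orders sum to 1 (valence 4) → 3 H
Total hydrogens: 9.

9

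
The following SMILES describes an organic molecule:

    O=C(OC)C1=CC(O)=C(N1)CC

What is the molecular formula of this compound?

C8H11NO3

Walk through each heavy atom and fill implicit hydrogens from standard valence (C 4, N 3, O 2, S 2, halogen 1):
  atom 1: O, bond orders sum to 2 (valence 2) → 0 H
  atom 2: C, bond orders sum to 4 (valence 4) → 0 H
  atom 3: O, bond orders sum to 2 (valence 2) → 0 H
  atom 4: C, bond orders sum to 1 (valence 4) → 3 H
  atom 5: C, bond orders sum to 4 (valence 4) → 0 H
  atom 6: C, bond orders sum to 3 (valence 4) → 1 H
  atom 7: C, bond orders sum to 4 (valence 4) → 0 H
  atom 8: O, bond orders sum to 1 (valence 2) → 1 H
  atom 9: C, bond orders sum to 4 (valence 4) → 0 H
  atom 10: N, bond orders sum to 2 (valence 3) → 1 H
  atom 11: C, bond orders sum to 2 (valence 4) → 2 H
  atom 12: C, bond orders sum to 1 (valence 4) → 3 H
Totals → C:8, H:11, N:1, O:3.
In Hill order: C8H11NO3.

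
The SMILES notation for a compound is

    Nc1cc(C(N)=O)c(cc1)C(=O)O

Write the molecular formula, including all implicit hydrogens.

Walk through each heavy atom and fill implicit hydrogens from standard valence (C 4, N 3, O 2, S 2, halogen 1); for lowercase aromatic atoms, an aromatic c carries 1 H when it has two neighbours and 0 H with three, and aromatic n carries 0 H:
  atom 1: N, bond orders sum to 1 (valence 3) → 2 H
  atom 2: aromatic c, 3 neighbours → 0 H
  atom 3: aromatic c, 2 neighbours → 1 H
  atom 4: aromatic c, 3 neighbours → 0 H
  atom 5: C, bond orders sum to 4 (valence 4) → 0 H
  atom 6: N, bond orders sum to 1 (valence 3) → 2 H
  atom 7: O, bond orders sum to 2 (valence 2) → 0 H
  atom 8: aromatic c, 3 neighbours → 0 H
  atom 9: aromatic c, 2 neighbours → 1 H
  atom 10: aromatic c, 2 neighbours → 1 H
  atom 11: C, bond orders sum to 4 (valence 4) → 0 H
  atom 12: O, bond orders sum to 2 (valence 2) → 0 H
  atom 13: O, bond orders sum to 1 (valence 2) → 1 H
Totals → C:8, H:8, N:2, O:3.

C8H8N2O3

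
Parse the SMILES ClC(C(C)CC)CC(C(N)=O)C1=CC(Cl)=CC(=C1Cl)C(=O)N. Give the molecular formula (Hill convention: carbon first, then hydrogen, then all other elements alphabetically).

C15H19Cl3N2O2

Walk through each heavy atom and fill implicit hydrogens from standard valence (C 4, N 3, O 2, S 2, halogen 1):
  atom 1: Cl (halogen, monovalent) → 0 H
  atom 2: C, bond orders sum to 3 (valence 4) → 1 H
  atom 3: C, bond orders sum to 3 (valence 4) → 1 H
  atom 4: C, bond orders sum to 1 (valence 4) → 3 H
  atom 5: C, bond orders sum to 2 (valence 4) → 2 H
  atom 6: C, bond orders sum to 1 (valence 4) → 3 H
  atom 7: C, bond orders sum to 2 (valence 4) → 2 H
  atom 8: C, bond orders sum to 3 (valence 4) → 1 H
  atom 9: C, bond orders sum to 4 (valence 4) → 0 H
  atom 10: N, bond orders sum to 1 (valence 3) → 2 H
  atom 11: O, bond orders sum to 2 (valence 2) → 0 H
  atom 12: C, bond orders sum to 4 (valence 4) → 0 H
  atom 13: C, bond orders sum to 3 (valence 4) → 1 H
  atom 14: C, bond orders sum to 4 (valence 4) → 0 H
  atom 15: Cl (halogen, monovalent) → 0 H
  atom 16: C, bond orders sum to 3 (valence 4) → 1 H
  atom 17: C, bond orders sum to 4 (valence 4) → 0 H
  atom 18: C, bond orders sum to 4 (valence 4) → 0 H
  atom 19: Cl (halogen, monovalent) → 0 H
  atom 20: C, bond orders sum to 4 (valence 4) → 0 H
  atom 21: O, bond orders sum to 2 (valence 2) → 0 H
  atom 22: N, bond orders sum to 1 (valence 3) → 2 H
Totals → C:15, H:19, Cl:3, N:2, O:2.
In Hill order: C15H19Cl3N2O2.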